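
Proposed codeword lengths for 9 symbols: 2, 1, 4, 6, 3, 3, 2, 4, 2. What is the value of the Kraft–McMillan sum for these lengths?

1.640625

With common denominator 2^6 = 64: Σ 2^(−ℓᵢ) = 16/64 + 32/64 + 4/64 + 1/64 + 8/64 + 8/64 + 16/64 + 4/64 + 16/64 = 105/64 = 1.640625.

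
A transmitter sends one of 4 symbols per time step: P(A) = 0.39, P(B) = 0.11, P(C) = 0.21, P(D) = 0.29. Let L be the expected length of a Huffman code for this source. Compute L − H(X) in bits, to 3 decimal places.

0.059 bits

Entropy H = −Σ p log₂ p ≈ 1.8708 bits.
Huffman merges: 11/100+21/100→8/25; 29/100+8/25→61/100; 39/100+61/100→1. L = 193/100 ≈ 1.9300.
L − H = 1.9300 − 1.8708 = 0.059 bits.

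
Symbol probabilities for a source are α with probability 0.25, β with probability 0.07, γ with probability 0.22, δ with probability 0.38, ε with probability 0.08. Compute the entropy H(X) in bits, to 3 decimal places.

H = −Σ pᵢ log₂ pᵢ.
−0.25·log₂(0.25) = 0.5000
−0.07·log₂(0.07) = 0.2686
−0.22·log₂(0.22) = 0.4806
−0.38·log₂(0.38) = 0.5305
−0.08·log₂(0.08) = 0.2915
Sum ≈ 2.0711 → 2.071 bits.

2.071 bits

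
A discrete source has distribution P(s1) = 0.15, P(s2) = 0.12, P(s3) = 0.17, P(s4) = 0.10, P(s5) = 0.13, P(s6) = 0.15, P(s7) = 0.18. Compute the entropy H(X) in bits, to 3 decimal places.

H = −Σ pᵢ log₂ pᵢ.
−0.15·log₂(0.15) = 0.4105
−0.12·log₂(0.12) = 0.3671
−0.17·log₂(0.17) = 0.4346
−0.10·log₂(0.10) = 0.3322
−0.13·log₂(0.13) = 0.3826
−0.15·log₂(0.15) = 0.4105
−0.18·log₂(0.18) = 0.4453
Sum ≈ 2.7829 → 2.783 bits.

2.783 bits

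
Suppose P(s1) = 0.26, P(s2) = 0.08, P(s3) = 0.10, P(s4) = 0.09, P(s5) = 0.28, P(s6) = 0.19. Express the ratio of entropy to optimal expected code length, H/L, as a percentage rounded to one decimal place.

98.8%

Entropy H = −Σ p log₂ p ≈ 2.4111 bits.
Huffman merges: 2/25+9/100→17/100; 1/10+17/100→27/100; 19/100+13/50→9/20; 27/100+7/25→11/20; 9/20+11/20→1. L = 61/25 ≈ 2.4400.
Efficiency = H/L = 2.4111/2.4400 = 98.8%.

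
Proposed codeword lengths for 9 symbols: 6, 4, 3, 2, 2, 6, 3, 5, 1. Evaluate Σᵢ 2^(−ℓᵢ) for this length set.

With common denominator 2^6 = 64: Σ 2^(−ℓᵢ) = 1/64 + 4/64 + 8/64 + 16/64 + 16/64 + 1/64 + 8/64 + 2/64 + 32/64 = 88/64 = 1.375.

1.375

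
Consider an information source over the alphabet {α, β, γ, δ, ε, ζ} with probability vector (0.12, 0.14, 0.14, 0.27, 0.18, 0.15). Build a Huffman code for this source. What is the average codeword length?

Repeatedly combine the two least-probable nodes; the expected code length is the sum of the merged weights.
merge 3/25 + 7/50 → 13/50
merge 7/50 + 3/20 → 29/100
merge 9/50 + 13/50 → 11/25
merge 27/100 + 29/100 → 14/25
merge 11/25 + 14/25 → 1
L = 13/50 + 29/100 + 11/25 + 14/25 + 1 = 51/20 = 2.55 bits/symbol.

2.55 bits/symbol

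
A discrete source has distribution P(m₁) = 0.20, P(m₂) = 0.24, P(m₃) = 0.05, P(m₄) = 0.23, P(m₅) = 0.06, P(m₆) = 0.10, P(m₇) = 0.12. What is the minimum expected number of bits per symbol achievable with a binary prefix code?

2.64 bits/symbol

Repeatedly combine the two least-probable nodes; the expected code length is the sum of the merged weights.
merge 1/20 + 3/50 → 11/100
merge 1/10 + 11/100 → 21/100
merge 3/25 + 1/5 → 8/25
merge 21/100 + 23/100 → 11/25
merge 6/25 + 8/25 → 14/25
merge 11/25 + 14/25 → 1
L = 11/100 + 21/100 + 8/25 + 11/25 + 14/25 + 1 = 66/25 = 2.64 bits/symbol.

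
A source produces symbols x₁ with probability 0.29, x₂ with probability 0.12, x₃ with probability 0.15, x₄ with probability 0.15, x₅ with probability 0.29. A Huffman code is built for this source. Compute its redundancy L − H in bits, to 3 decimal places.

Entropy H = −Σ p log₂ p ≈ 2.2240 bits.
Huffman merges: 3/25+3/20→27/100; 3/20+27/100→21/50; 29/100+29/100→29/50; 21/50+29/50→1. L = 227/100 ≈ 2.2700.
L − H = 2.2700 − 2.2240 = 0.046 bits.

0.046 bits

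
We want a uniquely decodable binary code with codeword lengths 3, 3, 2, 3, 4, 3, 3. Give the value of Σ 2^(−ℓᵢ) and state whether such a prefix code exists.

0.9375; yes

With common denominator 2^4 = 16: Σ 2^(−ℓᵢ) = 2/16 + 2/16 + 4/16 + 2/16 + 1/16 + 2/16 + 2/16 = 15/16 = 0.9375.
Kraft's inequality requires Σ ≤ 1; here Σ = 0.9375 ≤ 1, so such a prefix code exists.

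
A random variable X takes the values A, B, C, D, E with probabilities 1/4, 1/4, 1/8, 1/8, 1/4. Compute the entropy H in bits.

2.25 bits

Each probability is a power of 1/2, so log₂(1/p) is an integer.
H = Σ p·log₂(1/p) = 1/4·2 + 1/4·2 + 1/8·3 + 1/8·3 + 1/4·2 = 2.25 bits.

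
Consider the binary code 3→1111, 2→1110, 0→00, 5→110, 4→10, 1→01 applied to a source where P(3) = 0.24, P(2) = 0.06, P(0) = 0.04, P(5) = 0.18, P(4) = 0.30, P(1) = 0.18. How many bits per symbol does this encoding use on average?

2.78 bits/symbol

L̄ = Σ pᵢ·ℓᵢ = 0.24·4 + 0.06·4 + 0.04·2 + 0.18·3 + 0.30·2 + 0.18·2 = 2.78 bits/symbol.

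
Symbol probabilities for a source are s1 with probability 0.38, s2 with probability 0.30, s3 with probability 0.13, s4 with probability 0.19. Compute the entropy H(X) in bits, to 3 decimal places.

1.889 bits

H = −Σ pᵢ log₂ pᵢ.
−0.38·log₂(0.38) = 0.5305
−0.30·log₂(0.30) = 0.5211
−0.13·log₂(0.13) = 0.3826
−0.19·log₂(0.19) = 0.4552
Sum ≈ 1.8894 → 1.889 bits.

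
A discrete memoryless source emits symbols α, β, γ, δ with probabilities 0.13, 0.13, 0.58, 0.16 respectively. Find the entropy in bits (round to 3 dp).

1.644 bits

H = −Σ pᵢ log₂ pᵢ.
−0.13·log₂(0.13) = 0.3826
−0.13·log₂(0.13) = 0.3826
−0.58·log₂(0.58) = 0.4558
−0.16·log₂(0.16) = 0.4230
Sum ≈ 1.6441 → 1.644 bits.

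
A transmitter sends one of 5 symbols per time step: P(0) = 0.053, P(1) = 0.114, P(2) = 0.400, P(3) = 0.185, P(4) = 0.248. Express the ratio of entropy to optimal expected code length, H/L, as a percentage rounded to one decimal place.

97.2%

Entropy H = −Σ p log₂ p ≈ 2.0598 bits.
Huffman merges: 53/1000+57/500→167/1000; 167/1000+37/200→44/125; 31/125+44/125→3/5; 2/5+3/5→1. L = 2119/1000 ≈ 2.1190.
Efficiency = H/L = 2.0598/2.1190 = 97.2%.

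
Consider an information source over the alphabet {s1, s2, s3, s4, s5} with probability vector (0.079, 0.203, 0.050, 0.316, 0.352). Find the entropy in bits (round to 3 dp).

2.028 bits

H = −Σ pᵢ log₂ pᵢ.
−0.079·log₂(0.079) = 0.2893
−0.203·log₂(0.203) = 0.4670
−0.050·log₂(0.050) = 0.2161
−0.316·log₂(0.316) = 0.5252
−0.352·log₂(0.352) = 0.5302
Sum ≈ 2.0278 → 2.028 bits.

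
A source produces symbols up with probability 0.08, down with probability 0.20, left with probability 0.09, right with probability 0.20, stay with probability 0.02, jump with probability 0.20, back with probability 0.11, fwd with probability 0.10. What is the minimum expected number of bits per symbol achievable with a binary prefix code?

2.89 bits/symbol

Repeatedly combine the two least-probable nodes; the expected code length is the sum of the merged weights.
merge 1/50 + 2/25 → 1/10
merge 9/100 + 1/10 → 19/100
merge 1/10 + 11/100 → 21/100
merge 19/100 + 1/5 → 39/100
merge 1/5 + 1/5 → 2/5
merge 21/100 + 39/100 → 3/5
merge 2/5 + 3/5 → 1
L = 1/10 + 19/100 + 21/100 + 39/100 + 2/5 + 3/5 + 1 = 289/100 = 2.89 bits/symbol.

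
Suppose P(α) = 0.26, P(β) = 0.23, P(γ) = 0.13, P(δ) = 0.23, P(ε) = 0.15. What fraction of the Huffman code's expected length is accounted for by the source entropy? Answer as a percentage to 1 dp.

99.7%

Entropy H = −Σ p log₂ p ≈ 2.2738 bits.
Huffman merges: 13/100+3/20→7/25; 23/100+23/100→23/50; 13/50+7/25→27/50; 23/50+27/50→1. L = 57/25 ≈ 2.2800.
Efficiency = H/L = 2.2738/2.2800 = 99.7%.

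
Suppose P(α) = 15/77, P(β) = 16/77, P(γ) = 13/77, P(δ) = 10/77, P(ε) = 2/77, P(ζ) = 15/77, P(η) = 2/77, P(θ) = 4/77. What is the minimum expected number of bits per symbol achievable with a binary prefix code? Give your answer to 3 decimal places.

2.753 bits/symbol

Repeatedly combine the two least-probable nodes; the expected code length is the sum of the merged weights.
merge 2/77 + 2/77 → 4/77
merge 4/77 + 4/77 → 8/77
merge 8/77 + 10/77 → 18/77
merge 13/77 + 15/77 → 4/11
merge 15/77 + 16/77 → 31/77
merge 18/77 + 4/11 → 46/77
merge 31/77 + 46/77 → 1
L = 4/77 + 8/77 + 18/77 + 4/11 + 31/77 + 46/77 + 1 = 212/77 ≈ 2.753 bits/symbol.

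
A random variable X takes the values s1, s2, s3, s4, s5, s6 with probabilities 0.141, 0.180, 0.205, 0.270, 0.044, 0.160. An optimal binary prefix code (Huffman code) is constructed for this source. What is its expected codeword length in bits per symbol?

2.525 bits/symbol

Repeatedly combine the two least-probable nodes; the expected code length is the sum of the merged weights.
merge 11/250 + 141/1000 → 37/200
merge 4/25 + 9/50 → 17/50
merge 37/200 + 41/200 → 39/100
merge 27/100 + 17/50 → 61/100
merge 39/100 + 61/100 → 1
L = 37/200 + 17/50 + 39/100 + 61/100 + 1 = 101/40 = 2.525 bits/symbol.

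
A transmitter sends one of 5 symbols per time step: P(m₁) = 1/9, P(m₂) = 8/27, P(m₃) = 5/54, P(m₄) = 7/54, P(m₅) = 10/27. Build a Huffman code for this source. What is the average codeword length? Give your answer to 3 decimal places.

2.167 bits/symbol

Repeatedly combine the two least-probable nodes; the expected code length is the sum of the merged weights.
merge 5/54 + 1/9 → 11/54
merge 7/54 + 11/54 → 1/3
merge 8/27 + 1/3 → 17/27
merge 10/27 + 17/27 → 1
L = 11/54 + 1/3 + 17/27 + 1 = 13/6 ≈ 2.167 bits/symbol.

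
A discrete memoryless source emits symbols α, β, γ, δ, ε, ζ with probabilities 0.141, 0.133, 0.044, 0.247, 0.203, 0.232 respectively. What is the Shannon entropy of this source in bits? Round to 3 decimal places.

2.438 bits

H = −Σ pᵢ log₂ pᵢ.
−0.141·log₂(0.141) = 0.3985
−0.133·log₂(0.133) = 0.3871
−0.044·log₂(0.044) = 0.1983
−0.247·log₂(0.247) = 0.4983
−0.203·log₂(0.203) = 0.4670
−0.232·log₂(0.232) = 0.4890
Sum ≈ 2.4382 → 2.438 bits.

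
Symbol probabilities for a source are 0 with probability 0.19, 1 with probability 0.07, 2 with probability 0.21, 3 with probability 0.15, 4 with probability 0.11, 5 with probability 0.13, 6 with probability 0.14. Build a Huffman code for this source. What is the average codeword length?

2.78 bits/symbol

Repeatedly combine the two least-probable nodes; the expected code length is the sum of the merged weights.
merge 7/100 + 11/100 → 9/50
merge 13/100 + 7/50 → 27/100
merge 3/20 + 9/50 → 33/100
merge 19/100 + 21/100 → 2/5
merge 27/100 + 33/100 → 3/5
merge 2/5 + 3/5 → 1
L = 9/50 + 27/100 + 33/100 + 2/5 + 3/5 + 1 = 139/50 = 2.78 bits/symbol.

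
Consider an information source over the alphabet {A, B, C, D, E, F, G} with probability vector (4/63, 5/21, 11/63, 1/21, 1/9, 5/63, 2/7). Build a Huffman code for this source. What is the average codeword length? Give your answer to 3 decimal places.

2.587 bits/symbol

Repeatedly combine the two least-probable nodes; the expected code length is the sum of the merged weights.
merge 1/21 + 4/63 → 1/9
merge 5/63 + 1/9 → 4/21
merge 1/9 + 11/63 → 2/7
merge 4/21 + 5/21 → 3/7
merge 2/7 + 2/7 → 4/7
merge 3/7 + 4/7 → 1
L = 1/9 + 4/21 + 2/7 + 3/7 + 4/7 + 1 = 163/63 ≈ 2.587 bits/symbol.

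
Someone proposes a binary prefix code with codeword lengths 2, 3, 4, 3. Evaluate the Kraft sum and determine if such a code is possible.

With common denominator 2^4 = 16: Σ 2^(−ℓᵢ) = 4/16 + 2/16 + 1/16 + 2/16 = 9/16 = 0.5625.
Kraft's inequality requires Σ ≤ 1; here Σ = 0.5625 ≤ 1, so such a prefix code exists.

0.5625; yes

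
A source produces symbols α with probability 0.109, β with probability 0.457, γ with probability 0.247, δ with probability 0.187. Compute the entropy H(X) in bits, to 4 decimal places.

H = −Σ pᵢ log₂ pᵢ.
−0.109·log₂(0.109) = 0.3485
−0.457·log₂(0.457) = 0.5163
−0.247·log₂(0.247) = 0.4983
−0.187·log₂(0.187) = 0.4523
Sum ≈ 1.8155 → 1.8155 bits.

1.8155 bits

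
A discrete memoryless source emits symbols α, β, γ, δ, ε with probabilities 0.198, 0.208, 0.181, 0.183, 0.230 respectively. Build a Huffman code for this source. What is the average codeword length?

2.364 bits/symbol

Repeatedly combine the two least-probable nodes; the expected code length is the sum of the merged weights.
merge 181/1000 + 183/1000 → 91/250
merge 99/500 + 26/125 → 203/500
merge 23/100 + 91/250 → 297/500
merge 203/500 + 297/500 → 1
L = 91/250 + 203/500 + 297/500 + 1 = 591/250 = 2.364 bits/symbol.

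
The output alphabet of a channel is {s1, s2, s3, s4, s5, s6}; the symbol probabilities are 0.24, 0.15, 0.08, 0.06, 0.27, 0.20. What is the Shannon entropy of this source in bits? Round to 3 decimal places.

H = −Σ pᵢ log₂ pᵢ.
−0.24·log₂(0.24) = 0.4941
−0.15·log₂(0.15) = 0.4105
−0.08·log₂(0.08) = 0.2915
−0.06·log₂(0.06) = 0.2435
−0.27·log₂(0.27) = 0.5100
−0.20·log₂(0.20) = 0.4644
Sum ≈ 2.4141 → 2.414 bits.

2.414 bits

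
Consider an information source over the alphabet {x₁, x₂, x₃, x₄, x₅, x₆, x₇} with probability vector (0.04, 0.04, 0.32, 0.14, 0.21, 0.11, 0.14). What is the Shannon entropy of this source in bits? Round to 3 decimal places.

H = −Σ pᵢ log₂ pᵢ.
−0.04·log₂(0.04) = 0.1858
−0.04·log₂(0.04) = 0.1858
−0.32·log₂(0.32) = 0.5260
−0.14·log₂(0.14) = 0.3971
−0.21·log₂(0.21) = 0.4728
−0.11·log₂(0.11) = 0.3503
−0.14·log₂(0.14) = 0.3971
Sum ≈ 2.5149 → 2.515 bits.

2.515 bits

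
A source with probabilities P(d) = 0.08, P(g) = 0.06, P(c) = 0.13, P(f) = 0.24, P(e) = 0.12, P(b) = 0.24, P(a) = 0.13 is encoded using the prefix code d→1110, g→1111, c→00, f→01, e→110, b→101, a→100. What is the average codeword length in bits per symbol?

L̄ = Σ pᵢ·ℓᵢ = 0.08·4 + 0.06·4 + 0.13·2 + 0.24·2 + 0.12·3 + 0.24·3 + 0.13·3 = 2.77 bits/symbol.

2.77 bits/symbol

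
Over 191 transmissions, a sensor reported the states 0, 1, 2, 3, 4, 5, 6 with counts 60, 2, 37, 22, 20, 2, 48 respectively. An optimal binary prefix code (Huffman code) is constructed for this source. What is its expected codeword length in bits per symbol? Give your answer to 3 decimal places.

Probabilities are the counts divided by 191.
Repeatedly combine the two least-probable nodes; the expected code length is the sum of the merged weights.
merge 2/191 + 2/191 → 4/191
merge 4/191 + 20/191 → 24/191
merge 22/191 + 24/191 → 46/191
merge 37/191 + 46/191 → 83/191
merge 48/191 + 60/191 → 108/191
merge 83/191 + 108/191 → 1
L = 4/191 + 24/191 + 46/191 + 83/191 + 108/191 + 1 = 456/191 ≈ 2.387 bits/symbol.

2.387 bits/symbol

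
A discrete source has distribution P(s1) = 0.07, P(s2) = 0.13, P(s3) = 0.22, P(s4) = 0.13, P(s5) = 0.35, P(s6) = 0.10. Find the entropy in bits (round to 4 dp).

2.3767 bits

H = −Σ pᵢ log₂ pᵢ.
−0.07·log₂(0.07) = 0.2686
−0.13·log₂(0.13) = 0.3826
−0.22·log₂(0.22) = 0.4806
−0.13·log₂(0.13) = 0.3826
−0.35·log₂(0.35) = 0.5301
−0.10·log₂(0.10) = 0.3322
Sum ≈ 2.3767 → 2.3767 bits.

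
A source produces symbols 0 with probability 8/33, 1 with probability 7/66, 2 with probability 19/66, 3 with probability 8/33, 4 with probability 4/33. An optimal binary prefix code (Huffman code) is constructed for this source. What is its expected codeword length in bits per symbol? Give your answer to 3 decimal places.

Repeatedly combine the two least-probable nodes; the expected code length is the sum of the merged weights.
merge 7/66 + 4/33 → 5/22
merge 5/22 + 8/33 → 31/66
merge 8/33 + 19/66 → 35/66
merge 31/66 + 35/66 → 1
L = 5/22 + 31/66 + 35/66 + 1 = 49/22 ≈ 2.227 bits/symbol.

2.227 bits/symbol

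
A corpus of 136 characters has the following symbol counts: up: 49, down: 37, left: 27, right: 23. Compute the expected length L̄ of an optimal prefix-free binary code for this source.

2 bits/symbol

Probabilities are the counts divided by 136.
Repeatedly combine the two least-probable nodes; the expected code length is the sum of the merged weights.
merge 23/136 + 27/136 → 25/68
merge 37/136 + 49/136 → 43/68
merge 25/68 + 43/68 → 1
L = 25/68 + 43/68 + 1 = 2 bits/symbol.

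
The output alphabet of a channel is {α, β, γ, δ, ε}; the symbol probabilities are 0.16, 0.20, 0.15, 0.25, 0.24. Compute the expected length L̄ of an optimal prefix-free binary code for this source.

2.31 bits/symbol

Repeatedly combine the two least-probable nodes; the expected code length is the sum of the merged weights.
merge 3/20 + 4/25 → 31/100
merge 1/5 + 6/25 → 11/25
merge 1/4 + 31/100 → 14/25
merge 11/25 + 14/25 → 1
L = 31/100 + 11/25 + 14/25 + 1 = 231/100 = 2.31 bits/symbol.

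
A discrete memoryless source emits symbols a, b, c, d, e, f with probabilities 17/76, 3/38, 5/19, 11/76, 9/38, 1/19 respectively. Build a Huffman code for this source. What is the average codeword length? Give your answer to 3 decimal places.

2.408 bits/symbol

Repeatedly combine the two least-probable nodes; the expected code length is the sum of the merged weights.
merge 1/19 + 3/38 → 5/38
merge 5/38 + 11/76 → 21/76
merge 17/76 + 9/38 → 35/76
merge 5/19 + 21/76 → 41/76
merge 35/76 + 41/76 → 1
L = 5/38 + 21/76 + 35/76 + 41/76 + 1 = 183/76 ≈ 2.408 bits/symbol.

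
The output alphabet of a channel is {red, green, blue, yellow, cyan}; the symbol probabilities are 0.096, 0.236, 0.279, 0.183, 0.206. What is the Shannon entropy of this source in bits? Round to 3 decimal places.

H = −Σ pᵢ log₂ pᵢ.
−0.096·log₂(0.096) = 0.3246
−0.236·log₂(0.236) = 0.4916
−0.279·log₂(0.279) = 0.5138
−0.183·log₂(0.183) = 0.4484
−0.206·log₂(0.206) = 0.4695
Sum ≈ 2.2479 → 2.248 bits.

2.248 bits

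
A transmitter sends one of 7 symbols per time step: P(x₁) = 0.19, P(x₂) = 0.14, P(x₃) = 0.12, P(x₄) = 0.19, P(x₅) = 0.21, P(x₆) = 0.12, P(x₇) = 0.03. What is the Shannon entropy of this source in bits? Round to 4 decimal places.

2.6663 bits

H = −Σ pᵢ log₂ pᵢ.
−0.19·log₂(0.19) = 0.4552
−0.14·log₂(0.14) = 0.3971
−0.12·log₂(0.12) = 0.3671
−0.19·log₂(0.19) = 0.4552
−0.21·log₂(0.21) = 0.4728
−0.12·log₂(0.12) = 0.3671
−0.03·log₂(0.03) = 0.1518
Sum ≈ 2.6663 → 2.6663 bits.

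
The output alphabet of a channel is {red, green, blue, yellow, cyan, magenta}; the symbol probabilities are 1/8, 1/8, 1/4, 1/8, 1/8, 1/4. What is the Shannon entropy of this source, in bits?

Each probability is a power of 1/2, so log₂(1/p) is an integer.
H = Σ p·log₂(1/p) = 1/8·3 + 1/8·3 + 1/4·2 + 1/8·3 + 1/8·3 + 1/4·2 = 2.5 bits.

2.5 bits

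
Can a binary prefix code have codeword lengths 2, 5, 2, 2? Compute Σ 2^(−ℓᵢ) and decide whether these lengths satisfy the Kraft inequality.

With common denominator 2^5 = 32: Σ 2^(−ℓᵢ) = 8/32 + 1/32 + 8/32 + 8/32 = 25/32 = 0.78125.
Kraft's inequality requires Σ ≤ 1; here Σ = 0.78125 ≤ 1, so such a prefix code exists.

0.78125; yes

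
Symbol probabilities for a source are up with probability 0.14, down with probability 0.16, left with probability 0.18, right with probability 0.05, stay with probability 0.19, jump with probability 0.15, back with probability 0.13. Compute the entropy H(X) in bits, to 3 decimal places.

2.730 bits

H = −Σ pᵢ log₂ pᵢ.
−0.14·log₂(0.14) = 0.3971
−0.16·log₂(0.16) = 0.4230
−0.18·log₂(0.18) = 0.4453
−0.05·log₂(0.05) = 0.2161
−0.19·log₂(0.19) = 0.4552
−0.15·log₂(0.15) = 0.4105
−0.13·log₂(0.13) = 0.3826
Sum ≈ 2.7299 → 2.730 bits.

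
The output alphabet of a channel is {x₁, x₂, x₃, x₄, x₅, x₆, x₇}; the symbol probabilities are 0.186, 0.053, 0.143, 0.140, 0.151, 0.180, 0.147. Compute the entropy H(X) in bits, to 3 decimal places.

H = −Σ pᵢ log₂ pᵢ.
−0.186·log₂(0.186) = 0.4514
−0.053·log₂(0.053) = 0.2246
−0.143·log₂(0.143) = 0.4012
−0.140·log₂(0.140) = 0.3971
−0.151·log₂(0.151) = 0.4118
−0.180·log₂(0.180) = 0.4453
−0.147·log₂(0.147) = 0.4066
Sum ≈ 2.7381 → 2.738 bits.

2.738 bits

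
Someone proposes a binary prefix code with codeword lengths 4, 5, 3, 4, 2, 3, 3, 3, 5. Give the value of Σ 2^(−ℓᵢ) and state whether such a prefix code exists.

0.9375; yes

With common denominator 2^5 = 32: Σ 2^(−ℓᵢ) = 2/32 + 1/32 + 4/32 + 2/32 + 8/32 + 4/32 + 4/32 + 4/32 + 1/32 = 30/32 = 0.9375.
Kraft's inequality requires Σ ≤ 1; here Σ = 0.9375 ≤ 1, so such a prefix code exists.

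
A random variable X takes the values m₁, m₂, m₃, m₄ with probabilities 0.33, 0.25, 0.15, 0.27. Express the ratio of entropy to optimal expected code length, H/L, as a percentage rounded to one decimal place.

Entropy H = −Σ p log₂ p ≈ 1.9484 bits.
Huffman merges: 3/20+1/4→2/5; 27/100+33/100→3/5; 2/5+3/5→1. L = 2 ≈ 2.0000.
Efficiency = H/L = 1.9484/2.0000 = 97.4%.

97.4%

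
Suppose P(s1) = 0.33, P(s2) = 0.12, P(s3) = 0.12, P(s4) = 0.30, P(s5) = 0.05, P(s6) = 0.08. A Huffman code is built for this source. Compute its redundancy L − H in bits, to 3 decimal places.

Entropy H = −Σ p log₂ p ≈ 2.2907 bits.
Huffman merges: 1/20+2/25→13/100; 3/25+3/25→6/25; 13/100+6/25→37/100; 3/10+33/100→63/100; 37/100+63/100→1. L = 237/100 ≈ 2.3700.
L − H = 2.3700 − 2.2907 = 0.079 bits.

0.079 bits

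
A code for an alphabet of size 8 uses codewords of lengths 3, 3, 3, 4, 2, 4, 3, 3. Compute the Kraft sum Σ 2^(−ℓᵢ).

1

With common denominator 2^4 = 16: Σ 2^(−ℓᵢ) = 2/16 + 2/16 + 2/16 + 1/16 + 4/16 + 1/16 + 2/16 + 2/16 = 16/16 = 1.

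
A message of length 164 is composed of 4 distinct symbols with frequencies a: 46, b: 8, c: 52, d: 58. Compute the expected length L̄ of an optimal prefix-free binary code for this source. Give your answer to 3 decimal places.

Probabilities are the counts divided by 164.
Repeatedly combine the two least-probable nodes; the expected code length is the sum of the merged weights.
merge 2/41 + 23/82 → 27/82
merge 13/41 + 27/82 → 53/82
merge 29/82 + 53/82 → 1
L = 27/82 + 53/82 + 1 = 81/41 ≈ 1.976 bits/symbol.

1.976 bits/symbol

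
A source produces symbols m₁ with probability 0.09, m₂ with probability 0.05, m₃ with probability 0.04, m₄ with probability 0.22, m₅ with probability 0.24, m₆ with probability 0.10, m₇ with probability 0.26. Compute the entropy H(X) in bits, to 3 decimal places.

H = −Σ pᵢ log₂ pᵢ.
−0.09·log₂(0.09) = 0.3127
−0.05·log₂(0.05) = 0.2161
−0.04·log₂(0.04) = 0.1858
−0.22·log₂(0.22) = 0.4806
−0.24·log₂(0.24) = 0.4941
−0.10·log₂(0.10) = 0.3322
−0.26·log₂(0.26) = 0.5053
Sum ≈ 2.5267 → 2.527 bits.

2.527 bits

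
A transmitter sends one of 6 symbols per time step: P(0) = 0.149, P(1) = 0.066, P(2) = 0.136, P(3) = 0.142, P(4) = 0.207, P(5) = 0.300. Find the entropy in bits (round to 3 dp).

H = −Σ pᵢ log₂ pᵢ.
−0.149·log₂(0.149) = 0.4092
−0.066·log₂(0.066) = 0.2588
−0.136·log₂(0.136) = 0.3915
−0.142·log₂(0.142) = 0.3999
−0.207·log₂(0.207) = 0.4704
−0.300·log₂(0.300) = 0.5211
Sum ≈ 2.4508 → 2.451 bits.

2.451 bits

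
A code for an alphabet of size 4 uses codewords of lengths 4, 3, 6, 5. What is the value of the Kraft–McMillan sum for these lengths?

With common denominator 2^6 = 64: Σ 2^(−ℓᵢ) = 4/64 + 8/64 + 1/64 + 2/64 = 15/64 = 0.234375.

0.234375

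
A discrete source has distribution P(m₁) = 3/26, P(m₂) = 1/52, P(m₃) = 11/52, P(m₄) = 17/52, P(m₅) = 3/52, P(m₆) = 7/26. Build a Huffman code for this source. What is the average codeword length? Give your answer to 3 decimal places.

2.269 bits/symbol

Repeatedly combine the two least-probable nodes; the expected code length is the sum of the merged weights.
merge 1/52 + 3/52 → 1/13
merge 1/13 + 3/26 → 5/26
merge 5/26 + 11/52 → 21/52
merge 7/26 + 17/52 → 31/52
merge 21/52 + 31/52 → 1
L = 1/13 + 5/26 + 21/52 + 31/52 + 1 = 59/26 ≈ 2.269 bits/symbol.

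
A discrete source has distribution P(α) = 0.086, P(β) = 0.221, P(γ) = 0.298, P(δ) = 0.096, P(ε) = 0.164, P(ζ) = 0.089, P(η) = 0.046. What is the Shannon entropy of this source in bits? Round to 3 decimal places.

H = −Σ pᵢ log₂ pᵢ.
−0.086·log₂(0.086) = 0.3044
−0.221·log₂(0.221) = 0.4813
−0.298·log₂(0.298) = 0.5205
−0.096·log₂(0.096) = 0.3246
−0.164·log₂(0.164) = 0.4278
−0.089·log₂(0.089) = 0.3106
−0.046·log₂(0.046) = 0.2043
Sum ≈ 2.5735 → 2.573 bits.

2.573 bits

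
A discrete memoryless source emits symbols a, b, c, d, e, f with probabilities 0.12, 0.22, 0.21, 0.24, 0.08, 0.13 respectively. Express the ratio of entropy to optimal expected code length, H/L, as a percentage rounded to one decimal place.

Entropy H = −Σ p log₂ p ≈ 2.4888 bits.
Huffman merges: 2/25+3/25→1/5; 13/100+1/5→33/100; 21/100+11/50→43/100; 6/25+33/100→57/100; 43/100+57/100→1. L = 253/100 ≈ 2.5300.
Efficiency = H/L = 2.4888/2.5300 = 98.4%.

98.4%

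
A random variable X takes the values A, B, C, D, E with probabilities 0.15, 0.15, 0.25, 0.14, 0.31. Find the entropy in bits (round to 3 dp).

2.242 bits

H = −Σ pᵢ log₂ pᵢ.
−0.15·log₂(0.15) = 0.4105
−0.15·log₂(0.15) = 0.4105
−0.25·log₂(0.25) = 0.5000
−0.14·log₂(0.14) = 0.3971
−0.31·log₂(0.31) = 0.5238
Sum ≈ 2.2420 → 2.242 bits.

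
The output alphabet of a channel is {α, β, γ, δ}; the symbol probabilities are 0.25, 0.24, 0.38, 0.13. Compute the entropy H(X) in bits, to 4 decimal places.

1.9072 bits

H = −Σ pᵢ log₂ pᵢ.
−0.25·log₂(0.25) = 0.5000
−0.24·log₂(0.24) = 0.4941
−0.38·log₂(0.38) = 0.5305
−0.13·log₂(0.13) = 0.3826
Sum ≈ 1.9072 → 1.9072 bits.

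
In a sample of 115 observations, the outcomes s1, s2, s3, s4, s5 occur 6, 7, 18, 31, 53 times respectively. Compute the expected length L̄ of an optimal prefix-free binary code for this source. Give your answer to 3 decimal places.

Probabilities are the counts divided by 115.
Repeatedly combine the two least-probable nodes; the expected code length is the sum of the merged weights.
merge 6/115 + 7/115 → 13/115
merge 13/115 + 18/115 → 31/115
merge 31/115 + 31/115 → 62/115
merge 53/115 + 62/115 → 1
L = 13/115 + 31/115 + 62/115 + 1 = 221/115 ≈ 1.922 bits/symbol.

1.922 bits/symbol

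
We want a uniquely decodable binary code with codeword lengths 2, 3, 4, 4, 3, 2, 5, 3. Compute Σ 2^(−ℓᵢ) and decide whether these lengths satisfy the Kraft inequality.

1.03125; no

With common denominator 2^5 = 32: Σ 2^(−ℓᵢ) = 8/32 + 4/32 + 2/32 + 2/32 + 4/32 + 8/32 + 1/32 + 4/32 = 33/32 = 1.03125.
Kraft's inequality requires Σ ≤ 1; here Σ = 1.03125 > 1, so no such prefix code exists.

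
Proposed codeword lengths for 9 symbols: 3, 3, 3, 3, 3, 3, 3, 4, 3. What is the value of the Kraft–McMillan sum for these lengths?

With common denominator 2^4 = 16: Σ 2^(−ℓᵢ) = 2/16 + 2/16 + 2/16 + 2/16 + 2/16 + 2/16 + 2/16 + 1/16 + 2/16 = 17/16 = 1.0625.

1.0625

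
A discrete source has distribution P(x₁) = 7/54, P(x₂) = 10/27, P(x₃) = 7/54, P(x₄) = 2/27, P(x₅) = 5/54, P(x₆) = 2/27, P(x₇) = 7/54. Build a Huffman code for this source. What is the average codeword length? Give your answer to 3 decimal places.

Repeatedly combine the two least-probable nodes; the expected code length is the sum of the merged weights.
merge 2/27 + 2/27 → 4/27
merge 5/54 + 7/54 → 2/9
merge 7/54 + 7/54 → 7/27
merge 4/27 + 2/9 → 10/27
merge 7/27 + 10/27 → 17/27
merge 10/27 + 17/27 → 1
L = 4/27 + 2/9 + 7/27 + 10/27 + 17/27 + 1 = 71/27 ≈ 2.630 bits/symbol.

2.630 bits/symbol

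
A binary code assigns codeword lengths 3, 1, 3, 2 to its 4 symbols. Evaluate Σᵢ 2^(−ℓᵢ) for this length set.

1

With common denominator 2^3 = 8: Σ 2^(−ℓᵢ) = 1/8 + 4/8 + 1/8 + 2/8 = 8/8 = 1.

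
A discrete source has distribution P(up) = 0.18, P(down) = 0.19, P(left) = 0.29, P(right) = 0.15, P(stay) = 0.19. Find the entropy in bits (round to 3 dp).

2.284 bits

H = −Σ pᵢ log₂ pᵢ.
−0.18·log₂(0.18) = 0.4453
−0.19·log₂(0.19) = 0.4552
−0.29·log₂(0.29) = 0.5179
−0.15·log₂(0.15) = 0.4105
−0.19·log₂(0.19) = 0.4552
Sum ≈ 2.2842 → 2.284 bits.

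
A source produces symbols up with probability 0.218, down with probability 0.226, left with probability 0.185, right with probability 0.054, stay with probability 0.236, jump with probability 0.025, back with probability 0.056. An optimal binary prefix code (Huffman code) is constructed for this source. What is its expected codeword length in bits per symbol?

2.534 bits/symbol

Repeatedly combine the two least-probable nodes; the expected code length is the sum of the merged weights.
merge 1/40 + 27/500 → 79/1000
merge 7/125 + 79/1000 → 27/200
merge 27/200 + 37/200 → 8/25
merge 109/500 + 113/500 → 111/250
merge 59/250 + 8/25 → 139/250
merge 111/250 + 139/250 → 1
L = 79/1000 + 27/200 + 8/25 + 111/250 + 139/250 + 1 = 1267/500 = 2.534 bits/symbol.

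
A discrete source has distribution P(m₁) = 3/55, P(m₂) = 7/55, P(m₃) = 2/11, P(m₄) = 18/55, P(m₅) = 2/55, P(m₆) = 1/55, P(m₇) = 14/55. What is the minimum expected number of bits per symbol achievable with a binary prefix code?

2.4 bits/symbol

Repeatedly combine the two least-probable nodes; the expected code length is the sum of the merged weights.
merge 1/55 + 2/55 → 3/55
merge 3/55 + 3/55 → 6/55
merge 6/55 + 7/55 → 13/55
merge 2/11 + 13/55 → 23/55
merge 14/55 + 18/55 → 32/55
merge 23/55 + 32/55 → 1
L = 3/55 + 6/55 + 13/55 + 23/55 + 32/55 + 1 = 12/5 = 2.4 bits/symbol.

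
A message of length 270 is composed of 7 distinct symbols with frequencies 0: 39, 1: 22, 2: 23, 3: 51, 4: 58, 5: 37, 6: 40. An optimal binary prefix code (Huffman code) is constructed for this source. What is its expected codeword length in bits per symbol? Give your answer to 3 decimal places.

Probabilities are the counts divided by 270.
Repeatedly combine the two least-probable nodes; the expected code length is the sum of the merged weights.
merge 11/135 + 23/270 → 1/6
merge 37/270 + 13/90 → 38/135
merge 4/27 + 1/6 → 17/54
merge 17/90 + 29/135 → 109/270
merge 38/135 + 17/54 → 161/270
merge 109/270 + 161/270 → 1
L = 1/6 + 38/135 + 17/54 + 109/270 + 161/270 + 1 = 373/135 ≈ 2.763 bits/symbol.

2.763 bits/symbol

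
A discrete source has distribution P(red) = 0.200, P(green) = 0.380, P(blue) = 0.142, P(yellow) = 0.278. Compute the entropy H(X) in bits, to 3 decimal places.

H = −Σ pᵢ log₂ pᵢ.
−0.200·log₂(0.200) = 0.4644
−0.380·log₂(0.380) = 0.5305
−0.142·log₂(0.142) = 0.3999
−0.278·log₂(0.278) = 0.5134
Sum ≈ 1.9081 → 1.908 bits.

1.908 bits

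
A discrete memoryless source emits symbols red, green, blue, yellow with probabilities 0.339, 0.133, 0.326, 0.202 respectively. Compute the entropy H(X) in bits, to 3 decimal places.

1.909 bits

H = −Σ pᵢ log₂ pᵢ.
−0.339·log₂(0.339) = 0.5291
−0.133·log₂(0.133) = 0.3871
−0.326·log₂(0.326) = 0.5272
−0.202·log₂(0.202) = 0.4661
Sum ≈ 1.9094 → 1.909 bits.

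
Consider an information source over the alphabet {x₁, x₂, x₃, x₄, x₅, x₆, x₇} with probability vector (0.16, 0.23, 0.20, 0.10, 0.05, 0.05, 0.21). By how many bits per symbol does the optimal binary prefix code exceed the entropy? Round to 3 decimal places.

Entropy H = −Σ p log₂ p ≈ 2.6123 bits.
Huffman merges: 1/20+1/20→1/10; 1/10+1/10→1/5; 4/25+1/5→9/25; 1/5+21/100→41/100; 23/100+9/25→59/100; 41/100+59/100→1. L = 133/50 ≈ 2.6600.
L − H = 2.6600 − 2.6123 = 0.048 bits.

0.048 bits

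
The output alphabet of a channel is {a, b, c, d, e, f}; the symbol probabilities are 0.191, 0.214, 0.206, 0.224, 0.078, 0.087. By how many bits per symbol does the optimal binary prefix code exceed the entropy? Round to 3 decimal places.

Entropy H = −Σ p log₂ p ≈ 2.4788 bits.
Huffman merges: 39/500+87/1000→33/200; 33/200+191/1000→89/250; 103/500+107/500→21/50; 28/125+89/250→29/50; 21/50+29/50→1. L = 2521/1000 ≈ 2.5210.
L − H = 2.5210 − 2.4788 = 0.042 bits.

0.042 bits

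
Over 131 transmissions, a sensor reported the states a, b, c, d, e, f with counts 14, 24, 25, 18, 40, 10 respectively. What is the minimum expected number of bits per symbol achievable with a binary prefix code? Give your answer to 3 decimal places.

2.504 bits/symbol

Probabilities are the counts divided by 131.
Repeatedly combine the two least-probable nodes; the expected code length is the sum of the merged weights.
merge 10/131 + 14/131 → 24/131
merge 18/131 + 24/131 → 42/131
merge 24/131 + 25/131 → 49/131
merge 40/131 + 42/131 → 82/131
merge 49/131 + 82/131 → 1
L = 24/131 + 42/131 + 49/131 + 82/131 + 1 = 328/131 ≈ 2.504 bits/symbol.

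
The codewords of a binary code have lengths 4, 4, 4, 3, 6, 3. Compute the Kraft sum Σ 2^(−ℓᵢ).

0.453125

With common denominator 2^6 = 64: Σ 2^(−ℓᵢ) = 4/64 + 4/64 + 4/64 + 8/64 + 1/64 + 8/64 = 29/64 = 0.453125.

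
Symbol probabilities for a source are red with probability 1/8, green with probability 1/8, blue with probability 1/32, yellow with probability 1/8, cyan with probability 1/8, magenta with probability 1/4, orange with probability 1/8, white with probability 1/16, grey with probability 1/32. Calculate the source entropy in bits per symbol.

2.9375 bits

Each probability is a power of 1/2, so log₂(1/p) is an integer.
H = Σ p·log₂(1/p) = 1/8·3 + 1/8·3 + 1/32·5 + 1/8·3 + 1/8·3 + 1/4·2 + 1/8·3 + 1/16·4 + 1/32·5 = 2.9375 bits.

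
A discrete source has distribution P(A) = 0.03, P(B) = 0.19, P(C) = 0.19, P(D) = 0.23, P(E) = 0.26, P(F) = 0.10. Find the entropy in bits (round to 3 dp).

2.387 bits

H = −Σ pᵢ log₂ pᵢ.
−0.03·log₂(0.03) = 0.1518
−0.19·log₂(0.19) = 0.4552
−0.19·log₂(0.19) = 0.4552
−0.23·log₂(0.23) = 0.4877
−0.26·log₂(0.26) = 0.5053
−0.10·log₂(0.10) = 0.3322
Sum ≈ 2.3874 → 2.387 bits.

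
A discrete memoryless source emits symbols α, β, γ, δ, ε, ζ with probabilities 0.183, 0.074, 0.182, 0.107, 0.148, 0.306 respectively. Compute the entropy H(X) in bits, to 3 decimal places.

2.449 bits

H = −Σ pᵢ log₂ pᵢ.
−0.183·log₂(0.183) = 0.4484
−0.074·log₂(0.074) = 0.2780
−0.182·log₂(0.182) = 0.4474
−0.107·log₂(0.107) = 0.3450
−0.148·log₂(0.148) = 0.4079
−0.306·log₂(0.306) = 0.5228
Sum ≈ 2.4494 → 2.449 bits.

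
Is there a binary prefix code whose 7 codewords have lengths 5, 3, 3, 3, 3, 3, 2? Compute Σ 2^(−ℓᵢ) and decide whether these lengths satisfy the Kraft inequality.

0.90625; yes

With common denominator 2^5 = 32: Σ 2^(−ℓᵢ) = 1/32 + 4/32 + 4/32 + 4/32 + 4/32 + 4/32 + 8/32 = 29/32 = 0.90625.
Kraft's inequality requires Σ ≤ 1; here Σ = 0.90625 ≤ 1, so such a prefix code exists.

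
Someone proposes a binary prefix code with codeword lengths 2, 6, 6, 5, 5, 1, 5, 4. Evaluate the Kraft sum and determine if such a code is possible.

With common denominator 2^6 = 64: Σ 2^(−ℓᵢ) = 16/64 + 1/64 + 1/64 + 2/64 + 2/64 + 32/64 + 2/64 + 4/64 = 60/64 = 0.9375.
Kraft's inequality requires Σ ≤ 1; here Σ = 0.9375 ≤ 1, so such a prefix code exists.

0.9375; yes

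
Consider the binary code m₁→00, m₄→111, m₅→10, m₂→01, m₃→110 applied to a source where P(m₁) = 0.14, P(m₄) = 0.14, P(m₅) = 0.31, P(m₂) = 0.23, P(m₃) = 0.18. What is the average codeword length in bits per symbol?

L̄ = Σ pᵢ·ℓᵢ = 0.14·2 + 0.14·3 + 0.31·2 + 0.23·2 + 0.18·3 = 2.32 bits/symbol.

2.32 bits/symbol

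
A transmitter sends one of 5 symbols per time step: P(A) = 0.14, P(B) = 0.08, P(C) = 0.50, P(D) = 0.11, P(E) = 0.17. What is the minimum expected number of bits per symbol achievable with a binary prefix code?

2 bits/symbol

Repeatedly combine the two least-probable nodes; the expected code length is the sum of the merged weights.
merge 2/25 + 11/100 → 19/100
merge 7/50 + 17/100 → 31/100
merge 19/100 + 31/100 → 1/2
merge 1/2 + 1/2 → 1
L = 19/100 + 31/100 + 1/2 + 1 = 2 bits/symbol.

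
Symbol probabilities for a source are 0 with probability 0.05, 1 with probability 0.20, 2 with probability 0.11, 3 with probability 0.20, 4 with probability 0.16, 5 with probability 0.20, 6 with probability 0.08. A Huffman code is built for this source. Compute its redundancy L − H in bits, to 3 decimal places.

0.056 bits

Entropy H = −Σ p log₂ p ≈ 2.6741 bits.
Huffman merges: 1/20+2/25→13/100; 11/100+13/100→6/25; 4/25+1/5→9/25; 1/5+1/5→2/5; 6/25+9/25→3/5; 2/5+3/5→1. L = 273/100 ≈ 2.7300.
L − H = 2.7300 − 2.6741 = 0.056 bits.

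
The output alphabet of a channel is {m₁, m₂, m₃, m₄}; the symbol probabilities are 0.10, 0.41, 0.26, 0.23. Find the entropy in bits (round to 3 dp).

H = −Σ pᵢ log₂ pᵢ.
−0.10·log₂(0.10) = 0.3322
−0.41·log₂(0.41) = 0.5274
−0.26·log₂(0.26) = 0.5053
−0.23·log₂(0.23) = 0.4877
Sum ≈ 1.8525 → 1.853 bits.

1.853 bits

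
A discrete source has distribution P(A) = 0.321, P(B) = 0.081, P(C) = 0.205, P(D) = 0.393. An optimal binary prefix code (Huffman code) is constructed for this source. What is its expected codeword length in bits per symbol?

1.893 bits/symbol

Repeatedly combine the two least-probable nodes; the expected code length is the sum of the merged weights.
merge 81/1000 + 41/200 → 143/500
merge 143/500 + 321/1000 → 607/1000
merge 393/1000 + 607/1000 → 1
L = 143/500 + 607/1000 + 1 = 1893/1000 = 1.893 bits/symbol.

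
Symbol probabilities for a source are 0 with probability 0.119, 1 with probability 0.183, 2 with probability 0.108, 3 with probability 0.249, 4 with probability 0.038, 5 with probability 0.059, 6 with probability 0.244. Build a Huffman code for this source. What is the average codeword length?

2.604 bits/symbol

Repeatedly combine the two least-probable nodes; the expected code length is the sum of the merged weights.
merge 19/500 + 59/1000 → 97/1000
merge 97/1000 + 27/250 → 41/200
merge 119/1000 + 183/1000 → 151/500
merge 41/200 + 61/250 → 449/1000
merge 249/1000 + 151/500 → 551/1000
merge 449/1000 + 551/1000 → 1
L = 97/1000 + 41/200 + 151/500 + 449/1000 + 551/1000 + 1 = 651/250 = 2.604 bits/symbol.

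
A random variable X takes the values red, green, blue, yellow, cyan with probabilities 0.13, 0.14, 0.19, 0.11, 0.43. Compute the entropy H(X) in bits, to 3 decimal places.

H = −Σ pᵢ log₂ pᵢ.
−0.13·log₂(0.13) = 0.3826
−0.14·log₂(0.14) = 0.3971
−0.19·log₂(0.19) = 0.4552
−0.11·log₂(0.11) = 0.3503
−0.43·log₂(0.43) = 0.5236
Sum ≈ 2.1088 → 2.109 bits.

2.109 bits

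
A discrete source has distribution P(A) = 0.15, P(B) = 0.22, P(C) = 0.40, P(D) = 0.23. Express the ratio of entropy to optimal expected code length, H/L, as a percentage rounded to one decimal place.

Entropy H = −Σ p log₂ p ≈ 1.9076 bits.
Huffman merges: 3/20+11/50→37/100; 23/100+37/100→3/5; 2/5+3/5→1. L = 197/100 ≈ 1.9700.
Efficiency = H/L = 1.9076/1.9700 = 96.8%.

96.8%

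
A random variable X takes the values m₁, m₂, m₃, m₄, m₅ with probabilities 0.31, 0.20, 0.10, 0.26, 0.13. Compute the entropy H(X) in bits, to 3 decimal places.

2.208 bits

H = −Σ pᵢ log₂ pᵢ.
−0.31·log₂(0.31) = 0.5238
−0.20·log₂(0.20) = 0.4644
−0.10·log₂(0.10) = 0.3322
−0.26·log₂(0.26) = 0.5053
−0.13·log₂(0.13) = 0.3826
Sum ≈ 2.2083 → 2.208 bits.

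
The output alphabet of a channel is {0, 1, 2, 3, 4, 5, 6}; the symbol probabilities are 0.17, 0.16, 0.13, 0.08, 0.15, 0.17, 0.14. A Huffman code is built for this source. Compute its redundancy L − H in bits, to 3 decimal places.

0.056 bits

Entropy H = −Σ p log₂ p ≈ 2.7740 bits.
Huffman merges: 2/25+13/100→21/100; 7/50+3/20→29/100; 4/25+17/100→33/100; 17/100+21/100→19/50; 29/100+33/100→31/50; 19/50+31/50→1. L = 283/100 ≈ 2.8300.
L − H = 2.8300 − 2.7740 = 0.056 bits.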